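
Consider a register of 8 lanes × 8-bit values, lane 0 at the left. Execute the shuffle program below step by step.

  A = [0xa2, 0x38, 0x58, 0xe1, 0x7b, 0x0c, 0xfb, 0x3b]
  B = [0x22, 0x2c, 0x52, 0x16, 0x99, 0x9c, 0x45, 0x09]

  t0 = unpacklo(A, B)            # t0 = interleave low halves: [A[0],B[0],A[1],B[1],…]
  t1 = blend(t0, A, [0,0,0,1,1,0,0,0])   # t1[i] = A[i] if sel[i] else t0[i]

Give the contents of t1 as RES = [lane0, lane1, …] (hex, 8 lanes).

  t0: a2 22 38 2c 58 52 e1 16
  t1: a2 22 38 e1 7b 52 e1 16

RES = [0xa2, 0x22, 0x38, 0xe1, 0x7b, 0x52, 0xe1, 0x16]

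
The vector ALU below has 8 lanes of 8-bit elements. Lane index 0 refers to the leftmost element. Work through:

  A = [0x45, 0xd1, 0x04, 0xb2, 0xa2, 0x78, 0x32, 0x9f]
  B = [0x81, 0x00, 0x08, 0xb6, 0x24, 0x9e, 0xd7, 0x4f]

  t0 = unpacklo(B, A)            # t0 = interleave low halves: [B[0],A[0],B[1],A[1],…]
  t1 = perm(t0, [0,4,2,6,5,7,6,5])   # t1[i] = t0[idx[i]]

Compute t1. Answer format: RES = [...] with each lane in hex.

t0 = [0x81, 0x45, 0x00, 0xd1, 0x08, 0x04, 0xb6, 0xb2]
t1 = [0x81, 0x08, 0x00, 0xb6, 0x04, 0xb2, 0xb6, 0x04]

RES = [ 0x81  0x08  0x00  0xb6  0x04  0xb2  0xb6  0x04 ]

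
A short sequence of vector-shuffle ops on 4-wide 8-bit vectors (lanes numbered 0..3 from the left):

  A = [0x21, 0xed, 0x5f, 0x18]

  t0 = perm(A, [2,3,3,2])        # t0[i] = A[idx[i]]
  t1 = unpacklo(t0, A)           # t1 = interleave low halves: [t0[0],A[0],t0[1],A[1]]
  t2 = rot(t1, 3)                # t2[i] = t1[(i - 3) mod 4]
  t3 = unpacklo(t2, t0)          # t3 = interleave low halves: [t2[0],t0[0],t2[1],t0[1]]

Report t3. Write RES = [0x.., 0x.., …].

RES = [0x21, 0x5f, 0x18, 0x18]

→ t0 |5f|18|18|5f|
→ t1 |5f|21|18|ed|
→ t2 |21|18|ed|5f|
→ t3 |21|5f|18|18|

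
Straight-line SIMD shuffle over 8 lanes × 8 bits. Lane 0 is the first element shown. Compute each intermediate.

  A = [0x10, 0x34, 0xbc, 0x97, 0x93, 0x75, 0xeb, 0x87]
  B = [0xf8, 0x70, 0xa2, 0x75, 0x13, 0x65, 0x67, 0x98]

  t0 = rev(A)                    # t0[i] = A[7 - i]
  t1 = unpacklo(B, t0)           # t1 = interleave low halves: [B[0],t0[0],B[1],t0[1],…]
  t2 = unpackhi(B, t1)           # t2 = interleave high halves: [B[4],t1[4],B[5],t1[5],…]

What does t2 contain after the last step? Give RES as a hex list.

RES = [0x13, 0xa2, 0x65, 0x75, 0x67, 0x75, 0x98, 0x93]

→ t0 |87|eb|75|93|97|bc|34|10|
→ t1 |f8|87|70|eb|a2|75|75|93|
→ t2 |13|a2|65|75|67|75|98|93|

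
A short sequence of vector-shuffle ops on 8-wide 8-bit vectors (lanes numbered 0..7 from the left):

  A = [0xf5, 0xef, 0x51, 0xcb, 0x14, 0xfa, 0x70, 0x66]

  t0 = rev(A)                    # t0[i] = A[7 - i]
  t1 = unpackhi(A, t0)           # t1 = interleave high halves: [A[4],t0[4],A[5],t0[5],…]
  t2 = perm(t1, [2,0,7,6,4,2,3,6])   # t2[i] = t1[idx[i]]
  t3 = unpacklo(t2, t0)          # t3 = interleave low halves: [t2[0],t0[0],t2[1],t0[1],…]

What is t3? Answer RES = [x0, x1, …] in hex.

t0 = [0x66, 0x70, 0xfa, 0x14, 0xcb, 0x51, 0xef, 0xf5]
t1 = [0x14, 0xcb, 0xfa, 0x51, 0x70, 0xef, 0x66, 0xf5]
t2 = [0xfa, 0x14, 0xf5, 0x66, 0x70, 0xfa, 0x51, 0x66]
t3 = [0xfa, 0x66, 0x14, 0x70, 0xf5, 0xfa, 0x66, 0x14]

RES = [ 0xfa  0x66  0x14  0x70  0xf5  0xfa  0x66  0x14 ]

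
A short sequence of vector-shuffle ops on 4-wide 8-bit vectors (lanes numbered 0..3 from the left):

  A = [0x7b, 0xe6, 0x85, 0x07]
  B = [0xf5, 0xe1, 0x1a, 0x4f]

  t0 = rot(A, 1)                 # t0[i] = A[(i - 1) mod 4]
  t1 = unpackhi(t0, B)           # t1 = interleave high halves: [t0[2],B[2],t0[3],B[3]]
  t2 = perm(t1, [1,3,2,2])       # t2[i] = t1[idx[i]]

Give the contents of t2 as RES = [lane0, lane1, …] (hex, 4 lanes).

RES = [0x1a, 0x4f, 0x85, 0x85]

t0 = [0x07, 0x7b, 0xe6, 0x85]
t1 = [0xe6, 0x1a, 0x85, 0x4f]
t2 = [0x1a, 0x4f, 0x85, 0x85]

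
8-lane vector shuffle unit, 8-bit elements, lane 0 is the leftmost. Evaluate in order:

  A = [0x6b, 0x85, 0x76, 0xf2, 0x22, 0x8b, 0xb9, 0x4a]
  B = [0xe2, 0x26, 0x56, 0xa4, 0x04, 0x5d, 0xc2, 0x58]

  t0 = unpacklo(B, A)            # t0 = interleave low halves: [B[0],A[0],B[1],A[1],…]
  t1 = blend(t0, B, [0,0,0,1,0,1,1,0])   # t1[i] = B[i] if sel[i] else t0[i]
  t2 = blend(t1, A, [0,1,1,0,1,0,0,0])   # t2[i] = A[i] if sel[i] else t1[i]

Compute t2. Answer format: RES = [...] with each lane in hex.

→ t0 |e2|6b|26|85|56|76|a4|f2|
→ t1 |e2|6b|26|a4|56|5d|c2|f2|
→ t2 |e2|85|76|a4|22|5d|c2|f2|

RES = [0xe2, 0x85, 0x76, 0xa4, 0x22, 0x5d, 0xc2, 0xf2]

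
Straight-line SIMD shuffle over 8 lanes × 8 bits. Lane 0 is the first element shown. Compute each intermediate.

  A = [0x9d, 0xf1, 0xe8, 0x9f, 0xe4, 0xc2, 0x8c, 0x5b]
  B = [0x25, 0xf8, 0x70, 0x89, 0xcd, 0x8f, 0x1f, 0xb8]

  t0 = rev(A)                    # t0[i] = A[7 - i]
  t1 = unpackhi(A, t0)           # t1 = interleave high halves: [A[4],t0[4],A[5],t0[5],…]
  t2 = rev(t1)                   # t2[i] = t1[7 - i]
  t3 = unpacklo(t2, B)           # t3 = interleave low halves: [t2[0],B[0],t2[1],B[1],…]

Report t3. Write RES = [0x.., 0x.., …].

RES = [0x9d, 0x25, 0x5b, 0xf8, 0xf1, 0x70, 0x8c, 0x89]

→ t0 |5b|8c|c2|e4|9f|e8|f1|9d|
→ t1 |e4|9f|c2|e8|8c|f1|5b|9d|
→ t2 |9d|5b|f1|8c|e8|c2|9f|e4|
→ t3 |9d|25|5b|f8|f1|70|8c|89|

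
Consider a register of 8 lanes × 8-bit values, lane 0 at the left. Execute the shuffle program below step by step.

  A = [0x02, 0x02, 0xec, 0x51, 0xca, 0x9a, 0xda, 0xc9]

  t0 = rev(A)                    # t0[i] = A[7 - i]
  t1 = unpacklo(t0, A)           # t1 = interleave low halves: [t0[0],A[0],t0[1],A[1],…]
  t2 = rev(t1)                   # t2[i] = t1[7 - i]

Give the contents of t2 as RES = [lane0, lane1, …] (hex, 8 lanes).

RES = [ 0x51  0xca  0xec  0x9a  0x02  0xda  0x02  0xc9 ]

  t0: c9 da 9a ca 51 ec 02 02
  t1: c9 02 da 02 9a ec ca 51
  t2: 51 ca ec 9a 02 da 02 c9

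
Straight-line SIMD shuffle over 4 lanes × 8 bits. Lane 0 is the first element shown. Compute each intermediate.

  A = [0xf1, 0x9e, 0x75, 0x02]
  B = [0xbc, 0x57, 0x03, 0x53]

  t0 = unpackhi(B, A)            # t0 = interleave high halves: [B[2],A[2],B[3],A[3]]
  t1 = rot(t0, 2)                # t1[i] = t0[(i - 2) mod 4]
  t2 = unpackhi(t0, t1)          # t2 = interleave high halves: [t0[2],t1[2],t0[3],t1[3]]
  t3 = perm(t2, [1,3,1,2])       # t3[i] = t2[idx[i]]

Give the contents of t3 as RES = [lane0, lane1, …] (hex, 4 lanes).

RES = [0x03, 0x75, 0x03, 0x02]

t0 = [0x03, 0x75, 0x53, 0x02]
t1 = [0x53, 0x02, 0x03, 0x75]
t2 = [0x53, 0x03, 0x02, 0x75]
t3 = [0x03, 0x75, 0x03, 0x02]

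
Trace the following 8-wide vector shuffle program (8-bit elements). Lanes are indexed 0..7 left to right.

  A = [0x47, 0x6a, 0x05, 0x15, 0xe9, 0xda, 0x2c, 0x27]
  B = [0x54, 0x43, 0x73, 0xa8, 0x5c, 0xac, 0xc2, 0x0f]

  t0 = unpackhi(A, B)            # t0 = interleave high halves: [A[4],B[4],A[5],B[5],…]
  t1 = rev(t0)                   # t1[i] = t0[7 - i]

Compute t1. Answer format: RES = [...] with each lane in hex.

RES = [ 0x0f  0x27  0xc2  0x2c  0xac  0xda  0x5c  0xe9 ]

t0 = [0xe9, 0x5c, 0xda, 0xac, 0x2c, 0xc2, 0x27, 0x0f]
t1 = [0x0f, 0x27, 0xc2, 0x2c, 0xac, 0xda, 0x5c, 0xe9]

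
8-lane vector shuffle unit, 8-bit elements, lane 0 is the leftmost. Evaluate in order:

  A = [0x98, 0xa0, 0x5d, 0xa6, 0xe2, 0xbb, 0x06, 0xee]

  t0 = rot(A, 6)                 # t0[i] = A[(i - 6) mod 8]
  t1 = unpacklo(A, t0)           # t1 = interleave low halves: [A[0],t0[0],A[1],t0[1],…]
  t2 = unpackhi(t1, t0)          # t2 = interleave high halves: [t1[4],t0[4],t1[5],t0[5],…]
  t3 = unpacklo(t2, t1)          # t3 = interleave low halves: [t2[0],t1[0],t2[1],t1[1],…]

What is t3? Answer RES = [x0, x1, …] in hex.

RES = [ 0x5d  0x98  0x06  0x5d  0xe2  0xa0  0xee  0xa6 ]

  t0: 5d a6 e2 bb 06 ee 98 a0
  t1: 98 5d a0 a6 5d e2 a6 bb
  t2: 5d 06 e2 ee a6 98 bb a0
  t3: 5d 98 06 5d e2 a0 ee a6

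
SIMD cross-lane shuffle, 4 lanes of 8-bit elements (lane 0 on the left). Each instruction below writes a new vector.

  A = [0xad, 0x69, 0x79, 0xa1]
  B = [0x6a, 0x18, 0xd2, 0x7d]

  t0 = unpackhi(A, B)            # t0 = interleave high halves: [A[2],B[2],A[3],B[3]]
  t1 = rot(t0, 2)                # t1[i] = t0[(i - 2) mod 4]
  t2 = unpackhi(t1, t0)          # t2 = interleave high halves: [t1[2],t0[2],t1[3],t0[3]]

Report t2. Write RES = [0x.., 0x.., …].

t0 = [0x79, 0xd2, 0xa1, 0x7d]
t1 = [0xa1, 0x7d, 0x79, 0xd2]
t2 = [0x79, 0xa1, 0xd2, 0x7d]

RES = [ 0x79  0xa1  0xd2  0x7d ]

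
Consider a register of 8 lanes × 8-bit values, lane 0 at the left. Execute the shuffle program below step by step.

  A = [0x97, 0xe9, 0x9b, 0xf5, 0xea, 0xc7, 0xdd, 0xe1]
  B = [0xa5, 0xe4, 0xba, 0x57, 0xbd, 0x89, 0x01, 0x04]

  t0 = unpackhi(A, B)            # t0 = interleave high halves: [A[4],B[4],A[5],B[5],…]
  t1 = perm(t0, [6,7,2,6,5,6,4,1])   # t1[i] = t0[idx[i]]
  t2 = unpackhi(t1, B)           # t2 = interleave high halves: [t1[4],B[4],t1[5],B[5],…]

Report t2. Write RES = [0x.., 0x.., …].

RES = [ 0x01  0xbd  0xe1  0x89  0xdd  0x01  0xbd  0x04 ]

  t0: ea bd c7 89 dd 01 e1 04
  t1: e1 04 c7 e1 01 e1 dd bd
  t2: 01 bd e1 89 dd 01 bd 04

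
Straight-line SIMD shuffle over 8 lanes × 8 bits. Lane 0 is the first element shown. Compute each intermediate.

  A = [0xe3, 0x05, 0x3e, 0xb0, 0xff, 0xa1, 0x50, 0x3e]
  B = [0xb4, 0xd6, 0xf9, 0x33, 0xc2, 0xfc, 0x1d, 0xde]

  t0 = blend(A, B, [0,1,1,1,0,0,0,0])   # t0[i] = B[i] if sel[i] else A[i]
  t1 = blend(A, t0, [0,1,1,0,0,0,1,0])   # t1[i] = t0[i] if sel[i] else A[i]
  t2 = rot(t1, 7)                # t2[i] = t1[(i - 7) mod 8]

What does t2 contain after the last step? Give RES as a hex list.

  t0: e3 d6 f9 33 ff a1 50 3e
  t1: e3 d6 f9 b0 ff a1 50 3e
  t2: d6 f9 b0 ff a1 50 3e e3

RES = [ 0xd6  0xf9  0xb0  0xff  0xa1  0x50  0x3e  0xe3 ]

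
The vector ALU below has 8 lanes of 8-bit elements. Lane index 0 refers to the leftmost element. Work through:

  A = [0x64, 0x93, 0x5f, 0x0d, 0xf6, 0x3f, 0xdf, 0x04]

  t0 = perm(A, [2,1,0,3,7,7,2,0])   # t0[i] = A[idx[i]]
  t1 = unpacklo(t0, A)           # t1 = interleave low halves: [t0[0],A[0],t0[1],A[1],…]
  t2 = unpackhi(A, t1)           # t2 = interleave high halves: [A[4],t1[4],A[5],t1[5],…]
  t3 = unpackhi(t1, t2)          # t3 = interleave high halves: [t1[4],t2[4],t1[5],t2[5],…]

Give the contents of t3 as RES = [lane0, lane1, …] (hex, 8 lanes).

RES = [ 0x64  0xdf  0x5f  0x0d  0x0d  0x04  0x0d  0x0d ]

  t0: 5f 93 64 0d 04 04 5f 64
  t1: 5f 64 93 93 64 5f 0d 0d
  t2: f6 64 3f 5f df 0d 04 0d
  t3: 64 df 5f 0d 0d 04 0d 0d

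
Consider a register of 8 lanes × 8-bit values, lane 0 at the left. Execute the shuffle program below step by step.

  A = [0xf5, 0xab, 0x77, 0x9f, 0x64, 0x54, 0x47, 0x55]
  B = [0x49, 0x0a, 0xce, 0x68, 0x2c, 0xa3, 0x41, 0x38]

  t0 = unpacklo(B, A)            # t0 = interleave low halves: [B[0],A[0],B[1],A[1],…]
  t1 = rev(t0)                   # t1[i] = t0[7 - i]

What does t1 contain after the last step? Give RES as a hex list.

t0 = [0x49, 0xf5, 0x0a, 0xab, 0xce, 0x77, 0x68, 0x9f]
t1 = [0x9f, 0x68, 0x77, 0xce, 0xab, 0x0a, 0xf5, 0x49]

RES = [ 0x9f  0x68  0x77  0xce  0xab  0x0a  0xf5  0x49 ]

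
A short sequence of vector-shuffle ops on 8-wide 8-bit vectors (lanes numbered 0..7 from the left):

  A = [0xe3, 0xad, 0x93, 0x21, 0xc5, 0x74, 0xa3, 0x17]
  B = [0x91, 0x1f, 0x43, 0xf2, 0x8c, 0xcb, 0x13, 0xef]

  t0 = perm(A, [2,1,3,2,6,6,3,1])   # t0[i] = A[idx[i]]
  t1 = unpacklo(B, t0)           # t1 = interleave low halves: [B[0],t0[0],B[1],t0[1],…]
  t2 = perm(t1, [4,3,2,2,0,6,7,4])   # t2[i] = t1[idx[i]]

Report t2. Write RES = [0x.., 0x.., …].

RES = [ 0x43  0xad  0x1f  0x1f  0x91  0xf2  0x93  0x43 ]

  t0: 93 ad 21 93 a3 a3 21 ad
  t1: 91 93 1f ad 43 21 f2 93
  t2: 43 ad 1f 1f 91 f2 93 43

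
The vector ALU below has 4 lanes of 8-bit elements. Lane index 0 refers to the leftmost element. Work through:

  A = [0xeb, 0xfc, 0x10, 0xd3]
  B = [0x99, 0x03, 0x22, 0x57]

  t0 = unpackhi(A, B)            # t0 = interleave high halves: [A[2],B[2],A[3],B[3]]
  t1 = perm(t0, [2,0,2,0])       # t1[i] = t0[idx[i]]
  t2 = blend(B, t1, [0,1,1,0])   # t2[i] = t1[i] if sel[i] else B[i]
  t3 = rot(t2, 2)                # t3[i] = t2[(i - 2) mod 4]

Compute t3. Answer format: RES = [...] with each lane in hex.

  t0: 10 22 d3 57
  t1: d3 10 d3 10
  t2: 99 10 d3 57
  t3: d3 57 99 10

RES = [ 0xd3  0x57  0x99  0x10 ]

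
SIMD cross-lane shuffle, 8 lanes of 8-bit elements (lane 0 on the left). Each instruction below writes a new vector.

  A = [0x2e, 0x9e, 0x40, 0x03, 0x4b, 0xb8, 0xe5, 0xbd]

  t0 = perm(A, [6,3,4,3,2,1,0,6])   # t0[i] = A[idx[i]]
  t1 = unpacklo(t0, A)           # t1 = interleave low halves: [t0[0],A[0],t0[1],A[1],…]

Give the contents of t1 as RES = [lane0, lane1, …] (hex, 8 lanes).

t0 = [0xe5, 0x03, 0x4b, 0x03, 0x40, 0x9e, 0x2e, 0xe5]
t1 = [0xe5, 0x2e, 0x03, 0x9e, 0x4b, 0x40, 0x03, 0x03]

RES = [ 0xe5  0x2e  0x03  0x9e  0x4b  0x40  0x03  0x03 ]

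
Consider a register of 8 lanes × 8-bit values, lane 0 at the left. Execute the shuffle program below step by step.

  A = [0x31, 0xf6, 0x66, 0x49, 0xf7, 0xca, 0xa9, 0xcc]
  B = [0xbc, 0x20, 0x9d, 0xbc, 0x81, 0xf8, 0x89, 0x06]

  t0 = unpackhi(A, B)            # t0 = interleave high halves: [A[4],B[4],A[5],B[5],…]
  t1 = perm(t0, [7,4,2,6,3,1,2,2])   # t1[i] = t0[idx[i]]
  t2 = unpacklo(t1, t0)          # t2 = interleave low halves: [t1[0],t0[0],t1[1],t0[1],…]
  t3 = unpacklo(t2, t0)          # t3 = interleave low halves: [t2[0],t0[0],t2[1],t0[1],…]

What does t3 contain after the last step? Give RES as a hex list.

RES = [0x06, 0xf7, 0xf7, 0x81, 0xa9, 0xca, 0x81, 0xf8]

→ t0 |f7|81|ca|f8|a9|89|cc|06|
→ t1 |06|a9|ca|cc|f8|81|ca|ca|
→ t2 |06|f7|a9|81|ca|ca|cc|f8|
→ t3 |06|f7|f7|81|a9|ca|81|f8|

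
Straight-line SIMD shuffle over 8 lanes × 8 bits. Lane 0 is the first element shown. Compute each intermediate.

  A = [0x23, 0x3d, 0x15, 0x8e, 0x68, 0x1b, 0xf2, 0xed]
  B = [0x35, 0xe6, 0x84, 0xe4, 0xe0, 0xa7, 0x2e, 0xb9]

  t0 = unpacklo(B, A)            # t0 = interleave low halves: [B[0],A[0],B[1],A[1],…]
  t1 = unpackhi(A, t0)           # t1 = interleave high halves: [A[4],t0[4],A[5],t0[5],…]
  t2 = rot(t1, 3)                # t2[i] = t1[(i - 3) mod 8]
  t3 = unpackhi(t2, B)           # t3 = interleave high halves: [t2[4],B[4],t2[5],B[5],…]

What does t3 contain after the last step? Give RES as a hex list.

RES = [ 0x84  0xe0  0x1b  0xa7  0x15  0x2e  0xf2  0xb9 ]

→ t0 |35|23|e6|3d|84|15|e4|8e|
→ t1 |68|84|1b|15|f2|e4|ed|8e|
→ t2 |e4|ed|8e|68|84|1b|15|f2|
→ t3 |84|e0|1b|a7|15|2e|f2|b9|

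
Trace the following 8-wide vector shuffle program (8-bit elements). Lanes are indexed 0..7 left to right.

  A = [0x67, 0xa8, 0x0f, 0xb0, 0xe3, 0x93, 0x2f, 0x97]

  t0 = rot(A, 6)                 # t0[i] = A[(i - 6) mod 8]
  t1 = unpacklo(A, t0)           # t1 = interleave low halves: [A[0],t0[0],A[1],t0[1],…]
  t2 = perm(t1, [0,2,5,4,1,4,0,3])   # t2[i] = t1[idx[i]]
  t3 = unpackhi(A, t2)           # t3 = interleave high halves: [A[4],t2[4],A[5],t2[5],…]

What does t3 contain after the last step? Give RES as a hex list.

RES = [ 0xe3  0x0f  0x93  0x0f  0x2f  0x67  0x97  0xb0 ]

→ t0 |0f|b0|e3|93|2f|97|67|a8|
→ t1 |67|0f|a8|b0|0f|e3|b0|93|
→ t2 |67|a8|e3|0f|0f|0f|67|b0|
→ t3 |e3|0f|93|0f|2f|67|97|b0|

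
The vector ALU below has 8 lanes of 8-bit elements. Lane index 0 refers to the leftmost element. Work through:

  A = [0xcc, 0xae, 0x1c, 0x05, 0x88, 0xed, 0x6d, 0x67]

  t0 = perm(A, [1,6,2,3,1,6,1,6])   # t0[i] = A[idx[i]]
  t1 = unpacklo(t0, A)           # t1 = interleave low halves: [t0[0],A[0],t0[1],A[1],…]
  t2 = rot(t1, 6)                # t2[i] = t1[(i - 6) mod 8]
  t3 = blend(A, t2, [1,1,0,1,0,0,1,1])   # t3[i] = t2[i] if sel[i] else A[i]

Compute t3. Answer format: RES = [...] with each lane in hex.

→ t0 |ae|6d|1c|05|ae|6d|ae|6d|
→ t1 |ae|cc|6d|ae|1c|1c|05|05|
→ t2 |6d|ae|1c|1c|05|05|ae|cc|
→ t3 |6d|ae|1c|1c|88|ed|ae|cc|

RES = [0x6d, 0xae, 0x1c, 0x1c, 0x88, 0xed, 0xae, 0xcc]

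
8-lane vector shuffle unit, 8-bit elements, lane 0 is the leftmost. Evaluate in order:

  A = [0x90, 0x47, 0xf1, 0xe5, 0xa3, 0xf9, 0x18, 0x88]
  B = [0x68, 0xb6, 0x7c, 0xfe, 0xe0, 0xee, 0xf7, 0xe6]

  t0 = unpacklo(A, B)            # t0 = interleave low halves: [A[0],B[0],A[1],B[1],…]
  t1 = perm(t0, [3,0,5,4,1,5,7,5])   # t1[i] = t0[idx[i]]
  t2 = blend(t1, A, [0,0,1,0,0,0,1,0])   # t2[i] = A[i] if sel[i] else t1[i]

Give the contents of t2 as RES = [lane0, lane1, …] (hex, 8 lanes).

RES = [ 0xb6  0x90  0xf1  0xf1  0x68  0x7c  0x18  0x7c ]

t0 = [0x90, 0x68, 0x47, 0xb6, 0xf1, 0x7c, 0xe5, 0xfe]
t1 = [0xb6, 0x90, 0x7c, 0xf1, 0x68, 0x7c, 0xfe, 0x7c]
t2 = [0xb6, 0x90, 0xf1, 0xf1, 0x68, 0x7c, 0x18, 0x7c]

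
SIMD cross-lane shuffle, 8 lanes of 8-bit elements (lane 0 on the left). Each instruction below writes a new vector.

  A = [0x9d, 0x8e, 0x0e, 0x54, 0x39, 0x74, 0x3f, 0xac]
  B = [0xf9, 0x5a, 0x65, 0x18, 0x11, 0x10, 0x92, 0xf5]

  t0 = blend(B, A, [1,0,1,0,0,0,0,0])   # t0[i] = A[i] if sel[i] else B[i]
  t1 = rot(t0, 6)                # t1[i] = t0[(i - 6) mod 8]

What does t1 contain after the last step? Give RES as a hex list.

RES = [ 0x0e  0x18  0x11  0x10  0x92  0xf5  0x9d  0x5a ]

  t0: 9d 5a 0e 18 11 10 92 f5
  t1: 0e 18 11 10 92 f5 9d 5a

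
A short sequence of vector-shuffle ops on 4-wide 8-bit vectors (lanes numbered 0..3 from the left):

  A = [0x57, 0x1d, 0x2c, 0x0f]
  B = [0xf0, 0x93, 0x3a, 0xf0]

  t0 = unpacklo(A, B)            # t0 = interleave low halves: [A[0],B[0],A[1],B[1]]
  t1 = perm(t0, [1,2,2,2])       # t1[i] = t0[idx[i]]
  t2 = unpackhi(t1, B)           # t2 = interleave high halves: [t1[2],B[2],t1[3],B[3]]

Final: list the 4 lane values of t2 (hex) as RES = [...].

RES = [0x1d, 0x3a, 0x1d, 0xf0]

t0 = [0x57, 0xf0, 0x1d, 0x93]
t1 = [0xf0, 0x1d, 0x1d, 0x1d]
t2 = [0x1d, 0x3a, 0x1d, 0xf0]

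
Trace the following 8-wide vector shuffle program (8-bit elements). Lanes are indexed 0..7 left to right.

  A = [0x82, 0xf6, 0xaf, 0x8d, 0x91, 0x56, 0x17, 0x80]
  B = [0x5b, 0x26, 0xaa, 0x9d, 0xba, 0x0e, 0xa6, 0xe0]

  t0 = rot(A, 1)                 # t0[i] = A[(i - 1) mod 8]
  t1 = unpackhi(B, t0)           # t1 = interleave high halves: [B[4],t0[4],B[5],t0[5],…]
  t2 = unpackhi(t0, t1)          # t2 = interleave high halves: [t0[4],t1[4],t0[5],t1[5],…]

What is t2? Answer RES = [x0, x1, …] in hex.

t0 = [0x80, 0x82, 0xf6, 0xaf, 0x8d, 0x91, 0x56, 0x17]
t1 = [0xba, 0x8d, 0x0e, 0x91, 0xa6, 0x56, 0xe0, 0x17]
t2 = [0x8d, 0xa6, 0x91, 0x56, 0x56, 0xe0, 0x17, 0x17]

RES = [0x8d, 0xa6, 0x91, 0x56, 0x56, 0xe0, 0x17, 0x17]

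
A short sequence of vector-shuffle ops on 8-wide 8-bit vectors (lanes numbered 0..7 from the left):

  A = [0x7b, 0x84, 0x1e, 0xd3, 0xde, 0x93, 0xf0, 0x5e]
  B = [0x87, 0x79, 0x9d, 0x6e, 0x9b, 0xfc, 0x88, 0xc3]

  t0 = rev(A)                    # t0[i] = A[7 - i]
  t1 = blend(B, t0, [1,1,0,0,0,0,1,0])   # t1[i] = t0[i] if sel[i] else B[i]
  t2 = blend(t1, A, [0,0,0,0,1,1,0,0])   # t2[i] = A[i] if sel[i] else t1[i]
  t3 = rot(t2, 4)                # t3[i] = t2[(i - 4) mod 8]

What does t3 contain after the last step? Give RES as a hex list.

RES = [0xde, 0x93, 0x84, 0xc3, 0x5e, 0xf0, 0x9d, 0x6e]

→ t0 |5e|f0|93|de|d3|1e|84|7b|
→ t1 |5e|f0|9d|6e|9b|fc|84|c3|
→ t2 |5e|f0|9d|6e|de|93|84|c3|
→ t3 |de|93|84|c3|5e|f0|9d|6e|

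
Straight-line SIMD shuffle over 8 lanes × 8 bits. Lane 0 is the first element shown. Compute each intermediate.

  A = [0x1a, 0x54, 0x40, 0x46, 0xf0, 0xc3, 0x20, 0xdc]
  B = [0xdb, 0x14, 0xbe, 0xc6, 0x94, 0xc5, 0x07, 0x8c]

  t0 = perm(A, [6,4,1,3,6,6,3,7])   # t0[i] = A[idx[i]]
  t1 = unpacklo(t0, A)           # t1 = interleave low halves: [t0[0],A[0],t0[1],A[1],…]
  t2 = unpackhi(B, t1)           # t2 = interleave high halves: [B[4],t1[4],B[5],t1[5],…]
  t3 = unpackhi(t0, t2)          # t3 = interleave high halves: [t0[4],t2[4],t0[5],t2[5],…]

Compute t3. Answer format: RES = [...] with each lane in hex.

→ t0 |20|f0|54|46|20|20|46|dc|
→ t1 |20|1a|f0|54|54|40|46|46|
→ t2 |94|54|c5|40|07|46|8c|46|
→ t3 |20|07|20|46|46|8c|dc|46|

RES = [0x20, 0x07, 0x20, 0x46, 0x46, 0x8c, 0xdc, 0x46]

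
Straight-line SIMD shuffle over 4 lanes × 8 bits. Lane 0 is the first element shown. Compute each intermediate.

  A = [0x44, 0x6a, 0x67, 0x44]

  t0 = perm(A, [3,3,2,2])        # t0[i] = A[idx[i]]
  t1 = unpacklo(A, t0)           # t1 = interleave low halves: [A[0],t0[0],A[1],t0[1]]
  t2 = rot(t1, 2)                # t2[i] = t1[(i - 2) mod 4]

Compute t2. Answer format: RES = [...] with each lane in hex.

→ t0 |44|44|67|67|
→ t1 |44|44|6a|44|
→ t2 |6a|44|44|44|

RES = [ 0x6a  0x44  0x44  0x44 ]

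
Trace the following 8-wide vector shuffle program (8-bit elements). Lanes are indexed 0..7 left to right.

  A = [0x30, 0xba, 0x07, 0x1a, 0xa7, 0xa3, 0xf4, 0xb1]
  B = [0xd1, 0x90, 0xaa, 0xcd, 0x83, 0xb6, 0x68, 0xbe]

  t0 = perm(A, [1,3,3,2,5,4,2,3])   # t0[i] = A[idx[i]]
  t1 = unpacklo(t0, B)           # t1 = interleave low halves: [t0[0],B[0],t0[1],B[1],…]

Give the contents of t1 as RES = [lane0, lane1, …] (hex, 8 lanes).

→ t0 |ba|1a|1a|07|a3|a7|07|1a|
→ t1 |ba|d1|1a|90|1a|aa|07|cd|

RES = [ 0xba  0xd1  0x1a  0x90  0x1a  0xaa  0x07  0xcd ]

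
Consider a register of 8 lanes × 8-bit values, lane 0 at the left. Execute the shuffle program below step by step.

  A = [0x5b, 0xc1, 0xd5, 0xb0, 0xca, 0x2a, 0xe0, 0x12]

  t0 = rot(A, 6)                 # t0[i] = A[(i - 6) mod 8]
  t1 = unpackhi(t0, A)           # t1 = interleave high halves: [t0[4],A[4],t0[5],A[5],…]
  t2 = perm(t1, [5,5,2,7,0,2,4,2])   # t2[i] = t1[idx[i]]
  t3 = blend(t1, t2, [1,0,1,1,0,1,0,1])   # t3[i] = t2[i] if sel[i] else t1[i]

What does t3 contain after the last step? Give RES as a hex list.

RES = [0xe0, 0xca, 0x12, 0x12, 0x5b, 0x12, 0xc1, 0x12]

  t0: d5 b0 ca 2a e0 12 5b c1
  t1: e0 ca 12 2a 5b e0 c1 12
  t2: e0 e0 12 12 e0 12 5b 12
  t3: e0 ca 12 12 5b 12 c1 12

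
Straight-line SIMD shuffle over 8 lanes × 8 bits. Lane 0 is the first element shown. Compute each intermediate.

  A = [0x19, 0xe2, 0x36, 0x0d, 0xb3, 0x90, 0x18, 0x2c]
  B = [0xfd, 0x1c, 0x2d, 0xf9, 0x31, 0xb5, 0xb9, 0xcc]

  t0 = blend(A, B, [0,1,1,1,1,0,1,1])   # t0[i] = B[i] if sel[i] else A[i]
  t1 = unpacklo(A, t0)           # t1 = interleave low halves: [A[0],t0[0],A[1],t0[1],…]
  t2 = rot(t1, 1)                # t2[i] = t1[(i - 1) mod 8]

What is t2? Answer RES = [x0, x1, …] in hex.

→ t0 |19|1c|2d|f9|31|90|b9|cc|
→ t1 |19|19|e2|1c|36|2d|0d|f9|
→ t2 |f9|19|19|e2|1c|36|2d|0d|

RES = [ 0xf9  0x19  0x19  0xe2  0x1c  0x36  0x2d  0x0d ]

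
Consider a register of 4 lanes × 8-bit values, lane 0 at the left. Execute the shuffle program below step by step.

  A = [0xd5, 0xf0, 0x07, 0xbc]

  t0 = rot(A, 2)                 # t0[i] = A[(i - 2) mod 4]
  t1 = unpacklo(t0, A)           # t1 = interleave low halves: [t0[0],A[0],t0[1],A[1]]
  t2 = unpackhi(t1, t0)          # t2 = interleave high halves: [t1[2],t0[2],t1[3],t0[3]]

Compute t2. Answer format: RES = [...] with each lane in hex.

→ t0 |07|bc|d5|f0|
→ t1 |07|d5|bc|f0|
→ t2 |bc|d5|f0|f0|

RES = [ 0xbc  0xd5  0xf0  0xf0 ]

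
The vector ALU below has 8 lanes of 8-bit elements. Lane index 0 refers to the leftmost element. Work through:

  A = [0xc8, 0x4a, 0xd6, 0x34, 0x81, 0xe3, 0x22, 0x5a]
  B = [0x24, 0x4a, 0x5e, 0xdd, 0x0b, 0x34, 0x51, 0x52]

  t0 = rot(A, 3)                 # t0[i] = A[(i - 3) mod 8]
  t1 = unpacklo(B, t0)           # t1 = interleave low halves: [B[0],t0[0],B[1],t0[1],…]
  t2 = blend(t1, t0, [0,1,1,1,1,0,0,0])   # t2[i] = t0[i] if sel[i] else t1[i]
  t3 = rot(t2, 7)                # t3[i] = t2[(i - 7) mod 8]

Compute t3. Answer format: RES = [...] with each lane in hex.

t0 = [0xe3, 0x22, 0x5a, 0xc8, 0x4a, 0xd6, 0x34, 0x81]
t1 = [0x24, 0xe3, 0x4a, 0x22, 0x5e, 0x5a, 0xdd, 0xc8]
t2 = [0x24, 0x22, 0x5a, 0xc8, 0x4a, 0x5a, 0xdd, 0xc8]
t3 = [0x22, 0x5a, 0xc8, 0x4a, 0x5a, 0xdd, 0xc8, 0x24]

RES = [ 0x22  0x5a  0xc8  0x4a  0x5a  0xdd  0xc8  0x24 ]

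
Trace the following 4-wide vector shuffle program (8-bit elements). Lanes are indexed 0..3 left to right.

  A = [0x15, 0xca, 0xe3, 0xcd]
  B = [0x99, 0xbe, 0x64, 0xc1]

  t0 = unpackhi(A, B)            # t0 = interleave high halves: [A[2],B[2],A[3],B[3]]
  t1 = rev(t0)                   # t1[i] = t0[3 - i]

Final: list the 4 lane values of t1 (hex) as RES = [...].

RES = [ 0xc1  0xcd  0x64  0xe3 ]

  t0: e3 64 cd c1
  t1: c1 cd 64 e3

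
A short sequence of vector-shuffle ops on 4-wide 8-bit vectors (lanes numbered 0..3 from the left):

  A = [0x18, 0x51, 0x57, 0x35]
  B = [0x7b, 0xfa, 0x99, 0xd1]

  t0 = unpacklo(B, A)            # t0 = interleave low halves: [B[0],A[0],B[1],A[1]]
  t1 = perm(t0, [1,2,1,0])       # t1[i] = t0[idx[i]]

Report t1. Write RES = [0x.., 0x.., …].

  t0: 7b 18 fa 51
  t1: 18 fa 18 7b

RES = [0x18, 0xfa, 0x18, 0x7b]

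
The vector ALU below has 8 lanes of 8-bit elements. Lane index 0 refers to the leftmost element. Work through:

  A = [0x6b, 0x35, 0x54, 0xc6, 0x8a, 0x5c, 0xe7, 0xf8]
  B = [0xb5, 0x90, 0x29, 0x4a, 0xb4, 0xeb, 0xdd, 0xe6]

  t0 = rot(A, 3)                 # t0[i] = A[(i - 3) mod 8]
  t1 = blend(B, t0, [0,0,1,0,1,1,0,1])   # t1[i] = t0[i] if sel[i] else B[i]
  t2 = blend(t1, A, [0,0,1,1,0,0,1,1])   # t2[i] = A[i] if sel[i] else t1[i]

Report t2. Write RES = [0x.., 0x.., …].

RES = [ 0xb5  0x90  0x54  0xc6  0x35  0x54  0xe7  0xf8 ]

t0 = [0x5c, 0xe7, 0xf8, 0x6b, 0x35, 0x54, 0xc6, 0x8a]
t1 = [0xb5, 0x90, 0xf8, 0x4a, 0x35, 0x54, 0xdd, 0x8a]
t2 = [0xb5, 0x90, 0x54, 0xc6, 0x35, 0x54, 0xe7, 0xf8]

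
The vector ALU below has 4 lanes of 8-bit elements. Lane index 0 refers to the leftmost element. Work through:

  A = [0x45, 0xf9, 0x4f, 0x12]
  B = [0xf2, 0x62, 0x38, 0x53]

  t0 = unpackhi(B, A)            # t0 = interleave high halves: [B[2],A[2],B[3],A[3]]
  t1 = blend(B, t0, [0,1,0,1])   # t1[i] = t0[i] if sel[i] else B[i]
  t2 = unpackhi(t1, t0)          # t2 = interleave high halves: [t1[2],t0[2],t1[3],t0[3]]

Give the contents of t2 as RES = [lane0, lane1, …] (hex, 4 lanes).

RES = [0x38, 0x53, 0x12, 0x12]

  t0: 38 4f 53 12
  t1: f2 4f 38 12
  t2: 38 53 12 12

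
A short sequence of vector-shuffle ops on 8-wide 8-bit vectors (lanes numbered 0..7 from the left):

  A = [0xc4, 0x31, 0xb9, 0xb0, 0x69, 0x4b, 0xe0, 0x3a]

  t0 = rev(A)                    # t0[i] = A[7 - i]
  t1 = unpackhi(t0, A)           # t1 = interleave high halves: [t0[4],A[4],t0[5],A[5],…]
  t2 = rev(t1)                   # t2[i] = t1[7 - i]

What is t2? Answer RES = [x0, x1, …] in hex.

RES = [ 0x3a  0xc4  0xe0  0x31  0x4b  0xb9  0x69  0xb0 ]

  t0: 3a e0 4b 69 b0 b9 31 c4
  t1: b0 69 b9 4b 31 e0 c4 3a
  t2: 3a c4 e0 31 4b b9 69 b0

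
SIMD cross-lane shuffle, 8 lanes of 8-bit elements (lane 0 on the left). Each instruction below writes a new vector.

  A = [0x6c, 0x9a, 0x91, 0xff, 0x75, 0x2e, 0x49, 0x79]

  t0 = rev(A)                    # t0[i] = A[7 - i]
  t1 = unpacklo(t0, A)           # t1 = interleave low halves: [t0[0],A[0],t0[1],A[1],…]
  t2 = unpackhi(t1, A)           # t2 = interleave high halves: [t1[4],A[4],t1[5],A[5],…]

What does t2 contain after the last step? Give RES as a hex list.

  t0: 79 49 2e 75 ff 91 9a 6c
  t1: 79 6c 49 9a 2e 91 75 ff
  t2: 2e 75 91 2e 75 49 ff 79

RES = [0x2e, 0x75, 0x91, 0x2e, 0x75, 0x49, 0xff, 0x79]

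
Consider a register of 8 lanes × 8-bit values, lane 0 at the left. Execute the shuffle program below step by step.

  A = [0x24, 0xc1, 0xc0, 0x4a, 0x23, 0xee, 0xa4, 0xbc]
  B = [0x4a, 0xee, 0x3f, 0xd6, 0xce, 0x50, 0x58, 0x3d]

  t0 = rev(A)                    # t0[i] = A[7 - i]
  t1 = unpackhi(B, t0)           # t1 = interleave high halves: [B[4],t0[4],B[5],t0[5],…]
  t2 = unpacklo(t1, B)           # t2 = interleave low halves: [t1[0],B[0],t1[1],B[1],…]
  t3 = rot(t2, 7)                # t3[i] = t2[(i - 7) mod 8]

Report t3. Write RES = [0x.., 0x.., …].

→ t0 |bc|a4|ee|23|4a|c0|c1|24|
→ t1 |ce|4a|50|c0|58|c1|3d|24|
→ t2 |ce|4a|4a|ee|50|3f|c0|d6|
→ t3 |4a|4a|ee|50|3f|c0|d6|ce|

RES = [0x4a, 0x4a, 0xee, 0x50, 0x3f, 0xc0, 0xd6, 0xce]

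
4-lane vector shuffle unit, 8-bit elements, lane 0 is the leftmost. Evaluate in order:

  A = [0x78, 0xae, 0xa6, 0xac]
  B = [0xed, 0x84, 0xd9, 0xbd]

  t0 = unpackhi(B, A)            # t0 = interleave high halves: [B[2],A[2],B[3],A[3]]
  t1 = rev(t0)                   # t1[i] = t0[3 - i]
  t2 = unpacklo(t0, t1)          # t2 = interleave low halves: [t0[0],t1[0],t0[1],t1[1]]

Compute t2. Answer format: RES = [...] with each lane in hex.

→ t0 |d9|a6|bd|ac|
→ t1 |ac|bd|a6|d9|
→ t2 |d9|ac|a6|bd|

RES = [0xd9, 0xac, 0xa6, 0xbd]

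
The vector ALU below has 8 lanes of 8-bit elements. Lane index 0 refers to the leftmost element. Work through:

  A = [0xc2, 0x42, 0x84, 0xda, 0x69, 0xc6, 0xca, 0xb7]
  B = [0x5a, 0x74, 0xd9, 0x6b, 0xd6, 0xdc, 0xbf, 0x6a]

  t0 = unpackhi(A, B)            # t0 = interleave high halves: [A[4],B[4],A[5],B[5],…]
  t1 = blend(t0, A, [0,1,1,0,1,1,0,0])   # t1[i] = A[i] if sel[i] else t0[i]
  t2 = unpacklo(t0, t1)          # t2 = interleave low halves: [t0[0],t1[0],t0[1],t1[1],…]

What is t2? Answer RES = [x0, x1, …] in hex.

RES = [ 0x69  0x69  0xd6  0x42  0xc6  0x84  0xdc  0xdc ]

→ t0 |69|d6|c6|dc|ca|bf|b7|6a|
→ t1 |69|42|84|dc|69|c6|b7|6a|
→ t2 |69|69|d6|42|c6|84|dc|dc|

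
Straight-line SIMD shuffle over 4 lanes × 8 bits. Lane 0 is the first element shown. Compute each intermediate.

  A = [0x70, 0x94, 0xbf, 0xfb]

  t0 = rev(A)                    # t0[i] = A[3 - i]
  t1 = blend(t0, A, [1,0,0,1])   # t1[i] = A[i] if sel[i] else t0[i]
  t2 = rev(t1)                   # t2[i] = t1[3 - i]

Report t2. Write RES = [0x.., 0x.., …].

→ t0 |fb|bf|94|70|
→ t1 |70|bf|94|fb|
→ t2 |fb|94|bf|70|

RES = [0xfb, 0x94, 0xbf, 0x70]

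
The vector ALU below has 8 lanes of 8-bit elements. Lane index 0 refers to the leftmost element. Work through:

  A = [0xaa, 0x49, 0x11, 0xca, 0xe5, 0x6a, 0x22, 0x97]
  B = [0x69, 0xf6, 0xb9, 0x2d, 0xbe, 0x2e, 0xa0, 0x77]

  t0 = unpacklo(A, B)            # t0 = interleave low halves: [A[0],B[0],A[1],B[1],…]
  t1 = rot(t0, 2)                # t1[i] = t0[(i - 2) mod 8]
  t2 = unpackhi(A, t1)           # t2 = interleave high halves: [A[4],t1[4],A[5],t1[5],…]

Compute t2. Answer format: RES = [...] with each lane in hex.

RES = [0xe5, 0x49, 0x6a, 0xf6, 0x22, 0x11, 0x97, 0xb9]

t0 = [0xaa, 0x69, 0x49, 0xf6, 0x11, 0xb9, 0xca, 0x2d]
t1 = [0xca, 0x2d, 0xaa, 0x69, 0x49, 0xf6, 0x11, 0xb9]
t2 = [0xe5, 0x49, 0x6a, 0xf6, 0x22, 0x11, 0x97, 0xb9]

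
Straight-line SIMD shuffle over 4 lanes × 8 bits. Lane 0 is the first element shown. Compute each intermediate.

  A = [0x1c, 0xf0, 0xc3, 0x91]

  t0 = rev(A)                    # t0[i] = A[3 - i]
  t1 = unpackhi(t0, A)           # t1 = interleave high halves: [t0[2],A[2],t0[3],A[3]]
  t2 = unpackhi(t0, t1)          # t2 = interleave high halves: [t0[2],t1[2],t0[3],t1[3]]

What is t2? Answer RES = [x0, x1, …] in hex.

t0 = [0x91, 0xc3, 0xf0, 0x1c]
t1 = [0xf0, 0xc3, 0x1c, 0x91]
t2 = [0xf0, 0x1c, 0x1c, 0x91]

RES = [ 0xf0  0x1c  0x1c  0x91 ]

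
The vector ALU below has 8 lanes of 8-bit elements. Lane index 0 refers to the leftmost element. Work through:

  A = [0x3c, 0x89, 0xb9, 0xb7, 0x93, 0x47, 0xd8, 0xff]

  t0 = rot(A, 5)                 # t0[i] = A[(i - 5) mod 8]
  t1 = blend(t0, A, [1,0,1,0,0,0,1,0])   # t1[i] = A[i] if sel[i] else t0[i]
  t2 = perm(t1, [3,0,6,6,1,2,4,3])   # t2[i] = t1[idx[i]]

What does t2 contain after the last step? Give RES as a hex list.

  t0: b7 93 47 d8 ff 3c 89 b9
  t1: 3c 93 b9 d8 ff 3c d8 b9
  t2: d8 3c d8 d8 93 b9 ff d8

RES = [ 0xd8  0x3c  0xd8  0xd8  0x93  0xb9  0xff  0xd8 ]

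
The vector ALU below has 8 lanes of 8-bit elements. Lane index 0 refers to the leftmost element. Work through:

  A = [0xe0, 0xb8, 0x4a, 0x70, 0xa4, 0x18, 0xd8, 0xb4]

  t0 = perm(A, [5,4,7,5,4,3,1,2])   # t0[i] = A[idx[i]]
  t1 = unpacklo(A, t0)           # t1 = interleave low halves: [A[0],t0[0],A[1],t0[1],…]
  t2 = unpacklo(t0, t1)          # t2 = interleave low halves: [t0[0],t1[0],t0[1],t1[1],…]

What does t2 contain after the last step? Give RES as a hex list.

t0 = [0x18, 0xa4, 0xb4, 0x18, 0xa4, 0x70, 0xb8, 0x4a]
t1 = [0xe0, 0x18, 0xb8, 0xa4, 0x4a, 0xb4, 0x70, 0x18]
t2 = [0x18, 0xe0, 0xa4, 0x18, 0xb4, 0xb8, 0x18, 0xa4]

RES = [0x18, 0xe0, 0xa4, 0x18, 0xb4, 0xb8, 0x18, 0xa4]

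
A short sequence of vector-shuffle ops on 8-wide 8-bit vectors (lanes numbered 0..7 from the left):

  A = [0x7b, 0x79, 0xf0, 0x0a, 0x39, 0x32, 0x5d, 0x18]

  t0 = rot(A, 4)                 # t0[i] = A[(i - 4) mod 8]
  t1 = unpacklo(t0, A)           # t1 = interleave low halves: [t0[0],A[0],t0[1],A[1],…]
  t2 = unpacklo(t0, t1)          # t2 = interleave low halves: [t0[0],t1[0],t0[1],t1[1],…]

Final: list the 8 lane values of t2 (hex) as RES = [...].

  t0: 39 32 5d 18 7b 79 f0 0a
  t1: 39 7b 32 79 5d f0 18 0a
  t2: 39 39 32 7b 5d 32 18 79

RES = [0x39, 0x39, 0x32, 0x7b, 0x5d, 0x32, 0x18, 0x79]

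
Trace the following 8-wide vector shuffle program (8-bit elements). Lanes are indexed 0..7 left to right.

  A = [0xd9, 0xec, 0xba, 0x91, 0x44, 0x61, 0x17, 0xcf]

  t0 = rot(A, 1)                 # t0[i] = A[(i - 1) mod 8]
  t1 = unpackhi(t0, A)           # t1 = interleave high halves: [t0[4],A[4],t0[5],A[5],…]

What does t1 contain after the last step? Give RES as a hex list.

  t0: cf d9 ec ba 91 44 61 17
  t1: 91 44 44 61 61 17 17 cf

RES = [ 0x91  0x44  0x44  0x61  0x61  0x17  0x17  0xcf ]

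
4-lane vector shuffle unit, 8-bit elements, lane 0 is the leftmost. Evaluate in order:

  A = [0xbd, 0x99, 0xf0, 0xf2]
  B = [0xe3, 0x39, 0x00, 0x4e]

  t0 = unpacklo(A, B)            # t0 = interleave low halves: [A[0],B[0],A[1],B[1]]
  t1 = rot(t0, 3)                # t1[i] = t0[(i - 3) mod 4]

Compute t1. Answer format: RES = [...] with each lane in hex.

RES = [ 0xe3  0x99  0x39  0xbd ]

t0 = [0xbd, 0xe3, 0x99, 0x39]
t1 = [0xe3, 0x99, 0x39, 0xbd]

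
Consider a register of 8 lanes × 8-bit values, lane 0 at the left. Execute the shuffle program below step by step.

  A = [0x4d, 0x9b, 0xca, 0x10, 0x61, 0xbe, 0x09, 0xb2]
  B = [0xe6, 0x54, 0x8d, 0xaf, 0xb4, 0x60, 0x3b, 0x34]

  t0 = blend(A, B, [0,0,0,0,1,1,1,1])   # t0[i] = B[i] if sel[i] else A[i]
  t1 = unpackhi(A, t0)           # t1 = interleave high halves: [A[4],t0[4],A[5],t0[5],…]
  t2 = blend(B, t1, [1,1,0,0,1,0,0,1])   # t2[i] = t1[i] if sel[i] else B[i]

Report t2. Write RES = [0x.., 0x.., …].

RES = [0x61, 0xb4, 0x8d, 0xaf, 0x09, 0x60, 0x3b, 0x34]

→ t0 |4d|9b|ca|10|b4|60|3b|34|
→ t1 |61|b4|be|60|09|3b|b2|34|
→ t2 |61|b4|8d|af|09|60|3b|34|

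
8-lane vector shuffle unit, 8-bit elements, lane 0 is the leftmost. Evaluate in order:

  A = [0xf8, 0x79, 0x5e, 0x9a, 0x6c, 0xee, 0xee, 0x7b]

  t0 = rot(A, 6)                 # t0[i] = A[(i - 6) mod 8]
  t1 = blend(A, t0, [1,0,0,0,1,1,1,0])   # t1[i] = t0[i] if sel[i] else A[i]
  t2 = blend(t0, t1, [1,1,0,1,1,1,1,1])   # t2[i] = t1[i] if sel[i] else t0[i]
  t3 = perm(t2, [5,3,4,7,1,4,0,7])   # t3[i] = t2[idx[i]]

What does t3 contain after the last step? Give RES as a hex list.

RES = [0x7b, 0x9a, 0xee, 0x7b, 0x79, 0xee, 0x5e, 0x7b]

  t0: 5e 9a 6c ee ee 7b f8 79
  t1: 5e 79 5e 9a ee 7b f8 7b
  t2: 5e 79 6c 9a ee 7b f8 7b
  t3: 7b 9a ee 7b 79 ee 5e 7b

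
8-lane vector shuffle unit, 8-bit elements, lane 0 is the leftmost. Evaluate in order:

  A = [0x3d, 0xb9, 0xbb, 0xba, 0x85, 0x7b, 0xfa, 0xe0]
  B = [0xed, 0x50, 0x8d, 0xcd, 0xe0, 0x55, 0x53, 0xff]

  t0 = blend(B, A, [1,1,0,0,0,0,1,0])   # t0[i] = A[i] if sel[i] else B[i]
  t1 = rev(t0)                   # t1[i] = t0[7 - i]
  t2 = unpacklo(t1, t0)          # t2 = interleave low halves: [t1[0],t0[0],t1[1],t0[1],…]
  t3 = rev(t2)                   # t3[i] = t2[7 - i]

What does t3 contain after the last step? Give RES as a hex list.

  t0: 3d b9 8d cd e0 55 fa ff
  t1: ff fa 55 e0 cd 8d b9 3d
  t2: ff 3d fa b9 55 8d e0 cd
  t3: cd e0 8d 55 b9 fa 3d ff

RES = [ 0xcd  0xe0  0x8d  0x55  0xb9  0xfa  0x3d  0xff ]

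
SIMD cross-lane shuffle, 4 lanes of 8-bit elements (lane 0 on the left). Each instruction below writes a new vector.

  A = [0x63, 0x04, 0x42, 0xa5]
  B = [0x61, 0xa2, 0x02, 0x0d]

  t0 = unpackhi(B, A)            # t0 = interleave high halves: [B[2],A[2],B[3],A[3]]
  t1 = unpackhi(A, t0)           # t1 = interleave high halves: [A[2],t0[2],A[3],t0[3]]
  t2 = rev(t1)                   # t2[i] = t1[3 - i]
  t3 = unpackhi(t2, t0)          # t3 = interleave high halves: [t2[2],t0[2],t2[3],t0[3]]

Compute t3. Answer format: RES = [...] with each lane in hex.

RES = [ 0x0d  0x0d  0x42  0xa5 ]

t0 = [0x02, 0x42, 0x0d, 0xa5]
t1 = [0x42, 0x0d, 0xa5, 0xa5]
t2 = [0xa5, 0xa5, 0x0d, 0x42]
t3 = [0x0d, 0x0d, 0x42, 0xa5]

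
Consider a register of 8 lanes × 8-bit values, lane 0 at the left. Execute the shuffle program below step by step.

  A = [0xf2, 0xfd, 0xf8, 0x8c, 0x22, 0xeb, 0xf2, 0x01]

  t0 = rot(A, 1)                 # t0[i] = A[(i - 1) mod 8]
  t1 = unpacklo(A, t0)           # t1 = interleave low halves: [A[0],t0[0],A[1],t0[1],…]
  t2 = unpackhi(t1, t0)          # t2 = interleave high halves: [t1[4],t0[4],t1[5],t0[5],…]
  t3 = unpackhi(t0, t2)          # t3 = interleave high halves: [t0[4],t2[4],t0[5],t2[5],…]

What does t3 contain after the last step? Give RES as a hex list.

RES = [ 0x8c  0x8c  0x22  0xeb  0xeb  0xf8  0xf2  0xf2 ]

t0 = [0x01, 0xf2, 0xfd, 0xf8, 0x8c, 0x22, 0xeb, 0xf2]
t1 = [0xf2, 0x01, 0xfd, 0xf2, 0xf8, 0xfd, 0x8c, 0xf8]
t2 = [0xf8, 0x8c, 0xfd, 0x22, 0x8c, 0xeb, 0xf8, 0xf2]
t3 = [0x8c, 0x8c, 0x22, 0xeb, 0xeb, 0xf8, 0xf2, 0xf2]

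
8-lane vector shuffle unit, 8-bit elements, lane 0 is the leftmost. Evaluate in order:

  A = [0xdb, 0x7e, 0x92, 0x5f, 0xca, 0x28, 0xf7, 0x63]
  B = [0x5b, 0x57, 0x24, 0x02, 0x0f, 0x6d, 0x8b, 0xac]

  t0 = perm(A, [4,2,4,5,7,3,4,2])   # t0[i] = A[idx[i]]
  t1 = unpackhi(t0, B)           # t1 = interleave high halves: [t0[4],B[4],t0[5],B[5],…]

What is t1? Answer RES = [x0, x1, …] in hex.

RES = [ 0x63  0x0f  0x5f  0x6d  0xca  0x8b  0x92  0xac ]

→ t0 |ca|92|ca|28|63|5f|ca|92|
→ t1 |63|0f|5f|6d|ca|8b|92|ac|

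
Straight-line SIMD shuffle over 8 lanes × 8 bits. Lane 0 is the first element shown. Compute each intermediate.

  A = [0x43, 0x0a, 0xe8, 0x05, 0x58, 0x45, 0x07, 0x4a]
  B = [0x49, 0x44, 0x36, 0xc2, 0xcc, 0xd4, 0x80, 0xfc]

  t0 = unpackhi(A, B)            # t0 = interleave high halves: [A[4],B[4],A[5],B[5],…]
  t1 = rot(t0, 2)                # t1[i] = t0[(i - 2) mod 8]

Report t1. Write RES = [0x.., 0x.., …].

→ t0 |58|cc|45|d4|07|80|4a|fc|
→ t1 |4a|fc|58|cc|45|d4|07|80|

RES = [ 0x4a  0xfc  0x58  0xcc  0x45  0xd4  0x07  0x80 ]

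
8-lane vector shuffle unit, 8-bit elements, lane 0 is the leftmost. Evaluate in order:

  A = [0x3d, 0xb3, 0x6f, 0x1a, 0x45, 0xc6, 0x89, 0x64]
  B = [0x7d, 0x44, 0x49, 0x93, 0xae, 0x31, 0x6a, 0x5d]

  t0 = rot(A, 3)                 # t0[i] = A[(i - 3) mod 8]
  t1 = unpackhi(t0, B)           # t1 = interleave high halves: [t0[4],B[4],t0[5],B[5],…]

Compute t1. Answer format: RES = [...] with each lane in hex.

RES = [0xb3, 0xae, 0x6f, 0x31, 0x1a, 0x6a, 0x45, 0x5d]

t0 = [0xc6, 0x89, 0x64, 0x3d, 0xb3, 0x6f, 0x1a, 0x45]
t1 = [0xb3, 0xae, 0x6f, 0x31, 0x1a, 0x6a, 0x45, 0x5d]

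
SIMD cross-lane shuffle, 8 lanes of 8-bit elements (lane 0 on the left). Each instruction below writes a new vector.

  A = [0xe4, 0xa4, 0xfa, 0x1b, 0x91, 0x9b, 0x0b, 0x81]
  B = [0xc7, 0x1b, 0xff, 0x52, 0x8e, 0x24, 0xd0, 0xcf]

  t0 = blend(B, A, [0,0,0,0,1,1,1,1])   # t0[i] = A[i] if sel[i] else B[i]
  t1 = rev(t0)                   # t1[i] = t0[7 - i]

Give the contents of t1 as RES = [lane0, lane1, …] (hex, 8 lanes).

→ t0 |c7|1b|ff|52|91|9b|0b|81|
→ t1 |81|0b|9b|91|52|ff|1b|c7|

RES = [ 0x81  0x0b  0x9b  0x91  0x52  0xff  0x1b  0xc7 ]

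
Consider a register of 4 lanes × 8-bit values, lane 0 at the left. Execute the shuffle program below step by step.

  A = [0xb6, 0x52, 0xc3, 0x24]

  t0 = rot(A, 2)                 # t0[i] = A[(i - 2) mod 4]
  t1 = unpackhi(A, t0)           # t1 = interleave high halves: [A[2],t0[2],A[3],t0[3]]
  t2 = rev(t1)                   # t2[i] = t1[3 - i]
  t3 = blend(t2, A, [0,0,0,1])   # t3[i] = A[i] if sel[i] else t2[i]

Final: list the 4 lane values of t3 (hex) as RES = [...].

RES = [0x52, 0x24, 0xb6, 0x24]

t0 = [0xc3, 0x24, 0xb6, 0x52]
t1 = [0xc3, 0xb6, 0x24, 0x52]
t2 = [0x52, 0x24, 0xb6, 0xc3]
t3 = [0x52, 0x24, 0xb6, 0x24]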